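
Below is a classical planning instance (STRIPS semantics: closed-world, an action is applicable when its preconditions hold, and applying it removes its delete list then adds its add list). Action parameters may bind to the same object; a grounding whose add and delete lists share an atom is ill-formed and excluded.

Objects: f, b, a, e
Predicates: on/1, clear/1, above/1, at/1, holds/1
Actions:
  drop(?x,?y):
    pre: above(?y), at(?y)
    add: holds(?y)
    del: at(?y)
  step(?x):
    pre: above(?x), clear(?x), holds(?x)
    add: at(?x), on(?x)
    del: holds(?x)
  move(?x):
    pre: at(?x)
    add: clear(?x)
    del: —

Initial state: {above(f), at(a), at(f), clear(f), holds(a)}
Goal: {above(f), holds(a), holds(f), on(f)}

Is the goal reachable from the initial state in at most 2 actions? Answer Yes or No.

No

1. drop(f,f)  →  {above(f), at(a), clear(f), holds(a), holds(f)}
2. step(f)  →  {above(f), at(a), at(f), clear(f), holds(a), on(f)}
3. drop(f,f)  →  {above(f), at(a), clear(f), holds(a), holds(f), on(f)}
optimal plan length = 3; 3 > 2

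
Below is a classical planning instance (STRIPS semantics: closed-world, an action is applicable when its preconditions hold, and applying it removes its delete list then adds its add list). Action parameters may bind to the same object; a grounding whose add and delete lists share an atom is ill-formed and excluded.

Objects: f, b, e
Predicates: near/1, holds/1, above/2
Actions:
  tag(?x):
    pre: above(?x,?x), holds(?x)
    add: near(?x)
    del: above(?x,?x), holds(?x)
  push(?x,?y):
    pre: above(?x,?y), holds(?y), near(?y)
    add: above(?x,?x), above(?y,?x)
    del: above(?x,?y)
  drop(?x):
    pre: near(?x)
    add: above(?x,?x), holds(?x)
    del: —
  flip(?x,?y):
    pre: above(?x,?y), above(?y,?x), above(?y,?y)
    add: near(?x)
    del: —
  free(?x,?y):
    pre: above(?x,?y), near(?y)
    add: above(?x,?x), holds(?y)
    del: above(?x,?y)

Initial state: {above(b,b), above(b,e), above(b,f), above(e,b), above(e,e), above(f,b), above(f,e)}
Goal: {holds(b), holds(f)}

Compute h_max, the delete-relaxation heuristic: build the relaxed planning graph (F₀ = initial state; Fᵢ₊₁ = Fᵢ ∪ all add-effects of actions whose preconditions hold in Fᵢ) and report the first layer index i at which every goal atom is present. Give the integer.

F0 = init (7 atoms)
F1 = F0 ∪ {near(b), near(e), near(f)}  (10 atoms)
F2 = F1 ∪ {above(f,f), holds(b), holds(e), holds(f)}  (14 atoms)
goal ⊆ F2  ⇒  h_max = 2

2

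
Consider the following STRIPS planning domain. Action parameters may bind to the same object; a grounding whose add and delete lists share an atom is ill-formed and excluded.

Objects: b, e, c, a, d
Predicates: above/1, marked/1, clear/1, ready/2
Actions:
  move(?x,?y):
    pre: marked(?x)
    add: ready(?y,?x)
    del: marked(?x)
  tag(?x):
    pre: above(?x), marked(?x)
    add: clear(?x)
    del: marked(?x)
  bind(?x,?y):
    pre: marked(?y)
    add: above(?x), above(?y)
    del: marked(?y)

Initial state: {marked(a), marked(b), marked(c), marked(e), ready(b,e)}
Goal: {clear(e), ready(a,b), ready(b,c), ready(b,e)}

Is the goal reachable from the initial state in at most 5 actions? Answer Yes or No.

1. move(b,a)  →  {marked(a), marked(c), marked(e), ready(a,b), ready(b,e)}
2. move(c,b)  →  {marked(a), marked(e), ready(a,b), ready(b,c), ready(b,e)}
3. bind(e,a)  →  {above(a), above(e), marked(e), ready(a,b), ready(b,c), ready(b,e)}
4. tag(e)  →  {above(a), above(e), clear(e), ready(a,b), ready(b,c), ready(b,e)}
optimal plan length = 4; 4 ≤ 5

Yes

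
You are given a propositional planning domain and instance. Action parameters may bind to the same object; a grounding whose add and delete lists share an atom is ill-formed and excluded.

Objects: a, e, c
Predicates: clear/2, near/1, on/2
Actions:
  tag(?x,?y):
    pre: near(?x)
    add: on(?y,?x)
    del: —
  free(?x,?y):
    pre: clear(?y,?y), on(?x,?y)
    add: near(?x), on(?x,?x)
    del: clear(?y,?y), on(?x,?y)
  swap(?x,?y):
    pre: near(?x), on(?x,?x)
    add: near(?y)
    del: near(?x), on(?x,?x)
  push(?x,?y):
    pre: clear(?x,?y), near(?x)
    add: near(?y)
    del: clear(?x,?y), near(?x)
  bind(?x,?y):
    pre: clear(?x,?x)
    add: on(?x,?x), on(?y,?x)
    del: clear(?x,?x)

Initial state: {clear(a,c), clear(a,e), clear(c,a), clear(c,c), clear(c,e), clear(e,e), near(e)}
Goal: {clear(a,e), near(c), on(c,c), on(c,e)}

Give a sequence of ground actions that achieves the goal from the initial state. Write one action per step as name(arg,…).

tag(e,c); free(c,e); tag(e,c)

1. tag(e,c)  →  {clear(a,c), clear(a,e), clear(c,a), clear(c,c), clear(c,e), clear(e,e), near(e), on(c,e)}
2. free(c,e)  →  {clear(a,c), clear(a,e), clear(c,a), clear(c,c), clear(c,e), near(c), near(e), on(c,c)}
3. tag(e,c)  →  {clear(a,c), clear(a,e), clear(c,a), clear(c,c), clear(c,e), near(c), near(e), on(c,c), on(c,e)}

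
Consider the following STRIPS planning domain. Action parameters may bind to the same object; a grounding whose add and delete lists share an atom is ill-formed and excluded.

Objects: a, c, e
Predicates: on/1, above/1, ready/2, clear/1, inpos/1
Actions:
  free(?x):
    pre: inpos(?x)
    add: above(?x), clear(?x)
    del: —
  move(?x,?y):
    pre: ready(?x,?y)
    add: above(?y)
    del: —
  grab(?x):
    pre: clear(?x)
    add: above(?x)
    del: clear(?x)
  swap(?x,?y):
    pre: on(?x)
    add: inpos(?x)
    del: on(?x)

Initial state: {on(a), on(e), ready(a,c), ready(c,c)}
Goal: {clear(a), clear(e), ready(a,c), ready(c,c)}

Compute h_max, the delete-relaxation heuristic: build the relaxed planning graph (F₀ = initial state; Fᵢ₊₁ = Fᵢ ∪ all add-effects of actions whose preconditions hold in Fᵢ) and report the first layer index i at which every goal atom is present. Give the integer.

2

F0 = init (4 atoms)
F1 = F0 ∪ {above(c), inpos(a), inpos(e)}  (7 atoms)
F2 = F1 ∪ {above(a), above(e), clear(a), clear(e)}  (11 atoms)
goal ⊆ F2  ⇒  h_max = 2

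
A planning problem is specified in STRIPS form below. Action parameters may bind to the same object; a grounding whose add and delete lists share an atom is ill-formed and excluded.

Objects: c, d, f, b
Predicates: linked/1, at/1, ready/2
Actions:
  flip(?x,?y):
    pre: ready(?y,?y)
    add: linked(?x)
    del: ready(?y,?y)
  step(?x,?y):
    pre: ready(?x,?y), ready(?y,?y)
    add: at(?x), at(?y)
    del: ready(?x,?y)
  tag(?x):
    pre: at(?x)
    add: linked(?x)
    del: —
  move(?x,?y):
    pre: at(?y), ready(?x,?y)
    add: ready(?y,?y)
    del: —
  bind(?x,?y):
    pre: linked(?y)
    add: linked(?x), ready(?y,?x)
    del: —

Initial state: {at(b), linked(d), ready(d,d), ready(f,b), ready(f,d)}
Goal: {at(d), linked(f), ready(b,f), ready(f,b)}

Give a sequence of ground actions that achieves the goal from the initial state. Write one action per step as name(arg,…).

step(d,d); tag(b); bind(f,b)

1. step(d,d)  →  {at(b), at(d), linked(d), ready(f,b), ready(f,d)}
2. tag(b)  →  {at(b), at(d), linked(b), linked(d), ready(f,b), ready(f,d)}
3. bind(f,b)  →  {at(b), at(d), linked(b), linked(d), linked(f), ready(b,f), ready(f,b), ready(f,d)}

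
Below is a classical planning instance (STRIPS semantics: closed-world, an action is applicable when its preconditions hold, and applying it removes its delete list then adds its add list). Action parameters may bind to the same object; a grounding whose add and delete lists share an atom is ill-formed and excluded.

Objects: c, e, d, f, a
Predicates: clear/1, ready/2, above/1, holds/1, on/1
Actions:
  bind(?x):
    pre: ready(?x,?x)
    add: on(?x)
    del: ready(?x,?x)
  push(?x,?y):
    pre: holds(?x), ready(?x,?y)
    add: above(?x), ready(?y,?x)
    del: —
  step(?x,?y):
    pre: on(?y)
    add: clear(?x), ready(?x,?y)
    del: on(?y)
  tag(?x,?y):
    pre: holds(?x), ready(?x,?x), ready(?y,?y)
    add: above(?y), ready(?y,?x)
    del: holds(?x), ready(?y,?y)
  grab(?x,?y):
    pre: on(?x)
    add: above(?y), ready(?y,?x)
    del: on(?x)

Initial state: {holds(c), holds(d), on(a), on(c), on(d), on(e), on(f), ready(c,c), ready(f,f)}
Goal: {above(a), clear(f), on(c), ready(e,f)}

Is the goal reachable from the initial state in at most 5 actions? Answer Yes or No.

Yes

1. step(e,f)  →  {clear(e), holds(c), holds(d), on(a), on(c), on(d), on(e), ready(c,c), ready(e,f), ready(f,f)}
2. step(f,e)  →  {clear(e), clear(f), holds(c), holds(d), on(a), on(c), on(d), ready(c,c), ready(e,f), ready(f,e), ready(f,f)}
3. grab(d,a)  →  {above(a), clear(e), clear(f), holds(c), holds(d), on(a), on(c), ready(a,d), ready(c,c), ready(e,f), ready(f,e), ready(f,f)}
optimal plan length = 3; 3 ≤ 5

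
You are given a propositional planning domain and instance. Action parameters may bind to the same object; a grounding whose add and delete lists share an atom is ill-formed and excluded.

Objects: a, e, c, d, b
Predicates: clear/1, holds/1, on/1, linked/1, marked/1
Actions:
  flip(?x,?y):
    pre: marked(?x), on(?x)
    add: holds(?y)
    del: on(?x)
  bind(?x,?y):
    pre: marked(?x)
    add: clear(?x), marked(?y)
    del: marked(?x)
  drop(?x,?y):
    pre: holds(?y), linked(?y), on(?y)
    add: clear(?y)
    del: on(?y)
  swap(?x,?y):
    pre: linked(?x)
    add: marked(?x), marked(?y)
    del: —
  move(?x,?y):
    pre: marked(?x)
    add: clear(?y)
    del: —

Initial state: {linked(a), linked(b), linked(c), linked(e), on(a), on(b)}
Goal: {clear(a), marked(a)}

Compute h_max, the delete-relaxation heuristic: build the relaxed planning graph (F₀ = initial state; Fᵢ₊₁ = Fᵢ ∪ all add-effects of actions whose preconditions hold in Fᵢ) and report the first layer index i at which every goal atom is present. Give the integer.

2

F0 = init (6 atoms)
F1 = F0 ∪ {marked(a), marked(b), marked(c), marked(d), marked(e)}  (11 atoms)
F2 = F1 ∪ {clear(a), clear(b), clear(c), clear(d), clear(e), holds(a), holds(b), holds(c), holds(d), holds(e)}  (21 atoms)
goal ⊆ F2  ⇒  h_max = 2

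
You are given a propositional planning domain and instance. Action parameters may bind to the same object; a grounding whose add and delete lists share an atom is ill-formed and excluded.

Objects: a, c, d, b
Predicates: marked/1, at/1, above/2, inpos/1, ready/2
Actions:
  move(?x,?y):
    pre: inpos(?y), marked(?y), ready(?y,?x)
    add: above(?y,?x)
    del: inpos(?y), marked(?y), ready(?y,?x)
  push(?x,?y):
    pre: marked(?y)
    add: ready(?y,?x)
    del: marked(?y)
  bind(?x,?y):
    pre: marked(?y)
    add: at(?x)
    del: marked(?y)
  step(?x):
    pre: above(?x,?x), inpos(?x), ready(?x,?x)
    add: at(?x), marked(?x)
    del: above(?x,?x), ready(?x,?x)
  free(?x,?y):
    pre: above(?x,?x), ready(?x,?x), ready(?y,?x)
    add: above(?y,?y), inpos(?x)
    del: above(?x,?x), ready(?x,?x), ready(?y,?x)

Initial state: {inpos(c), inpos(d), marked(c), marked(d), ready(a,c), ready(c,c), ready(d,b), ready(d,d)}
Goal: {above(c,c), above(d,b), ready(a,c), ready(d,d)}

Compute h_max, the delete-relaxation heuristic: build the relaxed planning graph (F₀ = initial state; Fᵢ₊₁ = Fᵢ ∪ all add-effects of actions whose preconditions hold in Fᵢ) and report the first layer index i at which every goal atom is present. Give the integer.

F0 = init (8 atoms)
F1 = F0 ∪ {above(c,c), above(d,b), above(d,d), at(a), at(b), at(c), at(d), ready(c,a), ready(c,b), ready(c,d), ready(d,a), ready(d,c)}  (20 atoms)
goal ⊆ F1  ⇒  h_max = 1

1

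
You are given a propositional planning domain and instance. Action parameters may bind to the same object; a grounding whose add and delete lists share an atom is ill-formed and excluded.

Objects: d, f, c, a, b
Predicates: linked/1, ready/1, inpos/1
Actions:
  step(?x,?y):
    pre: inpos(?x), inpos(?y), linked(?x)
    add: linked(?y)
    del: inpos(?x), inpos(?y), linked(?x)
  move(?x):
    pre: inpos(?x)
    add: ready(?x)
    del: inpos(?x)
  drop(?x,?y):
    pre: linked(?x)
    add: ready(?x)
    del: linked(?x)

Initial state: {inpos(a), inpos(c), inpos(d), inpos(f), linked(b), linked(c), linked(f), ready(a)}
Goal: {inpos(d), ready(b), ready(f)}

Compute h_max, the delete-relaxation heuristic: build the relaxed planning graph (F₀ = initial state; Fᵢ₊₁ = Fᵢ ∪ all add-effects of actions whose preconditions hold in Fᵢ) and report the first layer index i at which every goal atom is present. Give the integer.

F0 = init (8 atoms)
F1 = F0 ∪ {linked(a), linked(d), ready(b), ready(c), ready(d), ready(f)}  (14 atoms)
goal ⊆ F1  ⇒  h_max = 1

1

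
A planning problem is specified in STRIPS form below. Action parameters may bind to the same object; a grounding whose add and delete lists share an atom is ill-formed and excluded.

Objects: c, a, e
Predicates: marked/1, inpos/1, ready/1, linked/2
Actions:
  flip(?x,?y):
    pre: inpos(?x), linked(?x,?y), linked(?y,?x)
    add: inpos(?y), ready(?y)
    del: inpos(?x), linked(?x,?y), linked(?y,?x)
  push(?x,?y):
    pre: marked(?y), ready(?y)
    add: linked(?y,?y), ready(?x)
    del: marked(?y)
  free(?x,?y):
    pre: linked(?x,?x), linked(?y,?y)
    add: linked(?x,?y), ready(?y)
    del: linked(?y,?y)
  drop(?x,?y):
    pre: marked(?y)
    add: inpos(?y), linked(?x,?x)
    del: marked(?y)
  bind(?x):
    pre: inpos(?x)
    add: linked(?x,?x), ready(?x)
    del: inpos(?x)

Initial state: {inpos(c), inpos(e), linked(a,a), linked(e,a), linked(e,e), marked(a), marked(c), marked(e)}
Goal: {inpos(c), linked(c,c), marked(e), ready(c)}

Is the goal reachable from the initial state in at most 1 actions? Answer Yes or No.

No

1. bind(c)  →  {inpos(e), linked(a,a), linked(c,c), linked(e,a), linked(e,e), marked(a), marked(c), marked(e), ready(c)}
2. drop(c,c)  →  {inpos(c), inpos(e), linked(a,a), linked(c,c), linked(e,a), linked(e,e), marked(a), marked(e), ready(c)}
optimal plan length = 2; 2 > 1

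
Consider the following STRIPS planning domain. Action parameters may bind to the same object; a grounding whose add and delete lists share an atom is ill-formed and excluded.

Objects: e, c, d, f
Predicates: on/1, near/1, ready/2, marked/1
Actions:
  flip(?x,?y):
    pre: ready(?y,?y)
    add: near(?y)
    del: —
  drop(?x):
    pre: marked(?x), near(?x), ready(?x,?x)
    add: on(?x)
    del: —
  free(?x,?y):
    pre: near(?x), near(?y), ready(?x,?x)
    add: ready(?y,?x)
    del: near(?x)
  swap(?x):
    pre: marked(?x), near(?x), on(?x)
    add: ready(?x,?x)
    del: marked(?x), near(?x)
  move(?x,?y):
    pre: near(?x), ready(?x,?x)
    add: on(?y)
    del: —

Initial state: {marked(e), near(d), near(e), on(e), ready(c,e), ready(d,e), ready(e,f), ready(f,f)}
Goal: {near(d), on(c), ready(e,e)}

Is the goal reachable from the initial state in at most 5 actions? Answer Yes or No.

1. flip(e,f)  →  {marked(e), near(d), near(e), near(f), on(e), ready(c,e), ready(d,e), ready(e,f), ready(f,f)}
2. swap(e)  →  {near(d), near(f), on(e), ready(c,e), ready(d,e), ready(e,e), ready(e,f), ready(f,f)}
3. move(f,c)  →  {near(d), near(f), on(c), on(e), ready(c,e), ready(d,e), ready(e,e), ready(e,f), ready(f,f)}
optimal plan length = 3; 3 ≤ 5

Yes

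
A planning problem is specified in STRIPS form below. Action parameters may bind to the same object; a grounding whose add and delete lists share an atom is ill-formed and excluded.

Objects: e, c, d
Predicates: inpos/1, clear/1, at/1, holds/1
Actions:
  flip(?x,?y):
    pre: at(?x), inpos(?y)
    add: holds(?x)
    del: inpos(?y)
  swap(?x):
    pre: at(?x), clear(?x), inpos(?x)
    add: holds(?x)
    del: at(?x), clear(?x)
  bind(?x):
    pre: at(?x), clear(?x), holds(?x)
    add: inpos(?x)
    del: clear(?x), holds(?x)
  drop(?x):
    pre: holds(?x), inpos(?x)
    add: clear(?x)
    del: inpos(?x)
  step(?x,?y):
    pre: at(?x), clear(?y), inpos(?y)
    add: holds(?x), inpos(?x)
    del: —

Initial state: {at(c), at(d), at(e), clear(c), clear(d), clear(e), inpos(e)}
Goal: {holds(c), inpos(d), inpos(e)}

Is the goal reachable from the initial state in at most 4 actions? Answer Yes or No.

1. step(c,e)  →  {at(c), at(d), at(e), clear(c), clear(d), clear(e), holds(c), inpos(c), inpos(e)}
2. step(d,e)  →  {at(c), at(d), at(e), clear(c), clear(d), clear(e), holds(c), holds(d), inpos(c), inpos(d), inpos(e)}
optimal plan length = 2; 2 ≤ 4

Yes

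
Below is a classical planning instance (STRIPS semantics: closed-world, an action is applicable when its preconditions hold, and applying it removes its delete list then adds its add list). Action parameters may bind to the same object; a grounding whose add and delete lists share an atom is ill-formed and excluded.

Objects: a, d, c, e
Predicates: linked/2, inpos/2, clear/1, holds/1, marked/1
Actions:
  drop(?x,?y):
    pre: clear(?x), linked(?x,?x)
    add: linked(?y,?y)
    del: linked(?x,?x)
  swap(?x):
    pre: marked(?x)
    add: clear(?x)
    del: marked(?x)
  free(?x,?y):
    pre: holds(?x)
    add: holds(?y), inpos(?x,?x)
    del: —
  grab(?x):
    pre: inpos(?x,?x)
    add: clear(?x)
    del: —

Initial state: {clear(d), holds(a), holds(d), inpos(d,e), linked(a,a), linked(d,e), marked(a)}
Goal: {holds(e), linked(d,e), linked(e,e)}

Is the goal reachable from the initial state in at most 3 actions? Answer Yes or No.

1. swap(a)  →  {clear(a), clear(d), holds(a), holds(d), inpos(d,e), linked(a,a), linked(d,e)}
2. drop(a,e)  →  {clear(a), clear(d), holds(a), holds(d), inpos(d,e), linked(d,e), linked(e,e)}
3. free(a,e)  →  {clear(a), clear(d), holds(a), holds(d), holds(e), inpos(a,a), inpos(d,e), linked(d,e), linked(e,e)}
optimal plan length = 3; 3 ≤ 3

Yes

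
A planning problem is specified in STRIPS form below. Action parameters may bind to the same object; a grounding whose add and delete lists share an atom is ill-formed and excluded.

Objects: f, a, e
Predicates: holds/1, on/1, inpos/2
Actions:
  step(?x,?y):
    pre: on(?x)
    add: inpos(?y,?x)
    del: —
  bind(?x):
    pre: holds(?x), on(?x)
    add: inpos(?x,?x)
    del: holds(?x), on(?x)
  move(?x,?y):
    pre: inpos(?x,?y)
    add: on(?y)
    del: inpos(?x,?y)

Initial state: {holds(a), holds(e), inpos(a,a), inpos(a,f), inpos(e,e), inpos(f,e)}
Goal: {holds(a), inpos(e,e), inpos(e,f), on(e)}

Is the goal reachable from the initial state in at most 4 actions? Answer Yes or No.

1. move(f,e)  →  {holds(a), holds(e), inpos(a,a), inpos(a,f), inpos(e,e), on(e)}
2. move(a,f)  →  {holds(a), holds(e), inpos(a,a), inpos(e,e), on(e), on(f)}
3. step(f,e)  →  {holds(a), holds(e), inpos(a,a), inpos(e,e), inpos(e,f), on(e), on(f)}
optimal plan length = 3; 3 ≤ 4

Yes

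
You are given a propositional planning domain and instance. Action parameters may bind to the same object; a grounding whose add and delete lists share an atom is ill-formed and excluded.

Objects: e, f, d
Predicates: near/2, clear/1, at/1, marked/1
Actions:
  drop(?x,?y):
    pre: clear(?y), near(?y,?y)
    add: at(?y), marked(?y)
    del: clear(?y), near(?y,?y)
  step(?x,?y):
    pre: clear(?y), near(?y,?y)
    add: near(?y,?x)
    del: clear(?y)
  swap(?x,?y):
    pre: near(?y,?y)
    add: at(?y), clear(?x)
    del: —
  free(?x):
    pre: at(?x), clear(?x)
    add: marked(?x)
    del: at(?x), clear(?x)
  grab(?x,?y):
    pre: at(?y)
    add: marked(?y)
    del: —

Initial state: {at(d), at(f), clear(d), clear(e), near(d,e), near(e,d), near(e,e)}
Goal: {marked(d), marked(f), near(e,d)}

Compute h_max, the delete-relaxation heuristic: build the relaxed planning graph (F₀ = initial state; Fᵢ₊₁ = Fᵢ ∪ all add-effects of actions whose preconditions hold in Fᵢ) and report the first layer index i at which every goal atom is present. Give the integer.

1

F0 = init (7 atoms)
F1 = F0 ∪ {at(e), clear(f), marked(d), marked(e), marked(f), near(e,f)}  (13 atoms)
goal ⊆ F1  ⇒  h_max = 1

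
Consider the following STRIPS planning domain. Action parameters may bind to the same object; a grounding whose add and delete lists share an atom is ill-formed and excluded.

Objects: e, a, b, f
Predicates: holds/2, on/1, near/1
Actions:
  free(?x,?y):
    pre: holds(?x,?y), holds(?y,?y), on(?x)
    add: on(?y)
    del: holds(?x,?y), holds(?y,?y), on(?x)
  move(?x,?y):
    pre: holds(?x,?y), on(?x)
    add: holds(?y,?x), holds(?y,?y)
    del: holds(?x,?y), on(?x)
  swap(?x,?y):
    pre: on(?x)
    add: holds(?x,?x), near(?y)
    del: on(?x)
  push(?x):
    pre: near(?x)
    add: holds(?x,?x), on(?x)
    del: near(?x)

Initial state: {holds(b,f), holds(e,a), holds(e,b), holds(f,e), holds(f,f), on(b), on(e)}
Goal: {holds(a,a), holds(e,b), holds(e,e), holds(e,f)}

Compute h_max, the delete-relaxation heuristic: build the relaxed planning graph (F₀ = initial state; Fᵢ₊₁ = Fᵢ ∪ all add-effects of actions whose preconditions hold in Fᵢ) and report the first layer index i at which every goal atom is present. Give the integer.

2

F0 = init (7 atoms)
F1 = F0 ∪ {holds(a,a), holds(a,e), holds(b,b), holds(b,e), holds(e,e), holds(f,b), near(a), near(b), near(e), near(f), on(f)}  (18 atoms)
F2 = F1 ∪ {holds(e,f), on(a)}  (20 atoms)
goal ⊆ F2  ⇒  h_max = 2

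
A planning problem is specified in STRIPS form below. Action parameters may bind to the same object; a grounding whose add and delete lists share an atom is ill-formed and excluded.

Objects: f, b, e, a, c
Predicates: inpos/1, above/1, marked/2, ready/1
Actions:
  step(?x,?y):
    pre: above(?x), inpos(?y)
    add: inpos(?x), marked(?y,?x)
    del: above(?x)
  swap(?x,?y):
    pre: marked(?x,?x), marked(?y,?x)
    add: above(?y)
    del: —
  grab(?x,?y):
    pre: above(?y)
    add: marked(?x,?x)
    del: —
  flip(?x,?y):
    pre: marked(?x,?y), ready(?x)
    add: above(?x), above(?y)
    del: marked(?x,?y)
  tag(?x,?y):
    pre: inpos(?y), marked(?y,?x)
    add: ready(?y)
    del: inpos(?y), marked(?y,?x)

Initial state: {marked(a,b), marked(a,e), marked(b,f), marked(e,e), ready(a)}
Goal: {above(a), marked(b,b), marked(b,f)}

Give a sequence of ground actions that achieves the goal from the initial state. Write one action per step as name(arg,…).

swap(e,a); grab(b,a)

1. swap(e,a)  →  {above(a), marked(a,b), marked(a,e), marked(b,f), marked(e,e), ready(a)}
2. grab(b,a)  →  {above(a), marked(a,b), marked(a,e), marked(b,b), marked(b,f), marked(e,e), ready(a)}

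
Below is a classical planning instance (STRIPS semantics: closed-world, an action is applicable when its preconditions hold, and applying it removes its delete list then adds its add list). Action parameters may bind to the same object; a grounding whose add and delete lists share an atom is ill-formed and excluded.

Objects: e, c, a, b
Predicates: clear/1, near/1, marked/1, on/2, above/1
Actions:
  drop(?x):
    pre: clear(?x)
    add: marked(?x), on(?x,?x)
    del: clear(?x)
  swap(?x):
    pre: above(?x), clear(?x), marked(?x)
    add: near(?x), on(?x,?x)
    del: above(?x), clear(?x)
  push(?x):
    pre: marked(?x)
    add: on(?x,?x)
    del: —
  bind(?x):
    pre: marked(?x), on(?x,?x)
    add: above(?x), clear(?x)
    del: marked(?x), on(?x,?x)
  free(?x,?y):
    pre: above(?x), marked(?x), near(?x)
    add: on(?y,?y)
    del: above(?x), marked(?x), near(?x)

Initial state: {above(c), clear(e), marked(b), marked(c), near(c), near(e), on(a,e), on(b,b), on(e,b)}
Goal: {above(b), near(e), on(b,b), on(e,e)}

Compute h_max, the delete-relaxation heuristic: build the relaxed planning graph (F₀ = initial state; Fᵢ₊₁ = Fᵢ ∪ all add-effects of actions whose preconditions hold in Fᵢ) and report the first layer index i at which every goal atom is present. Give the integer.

1

F0 = init (9 atoms)
F1 = F0 ∪ {above(b), clear(b), marked(e), on(a,a), on(c,c), on(e,e)}  (15 atoms)
goal ⊆ F1  ⇒  h_max = 1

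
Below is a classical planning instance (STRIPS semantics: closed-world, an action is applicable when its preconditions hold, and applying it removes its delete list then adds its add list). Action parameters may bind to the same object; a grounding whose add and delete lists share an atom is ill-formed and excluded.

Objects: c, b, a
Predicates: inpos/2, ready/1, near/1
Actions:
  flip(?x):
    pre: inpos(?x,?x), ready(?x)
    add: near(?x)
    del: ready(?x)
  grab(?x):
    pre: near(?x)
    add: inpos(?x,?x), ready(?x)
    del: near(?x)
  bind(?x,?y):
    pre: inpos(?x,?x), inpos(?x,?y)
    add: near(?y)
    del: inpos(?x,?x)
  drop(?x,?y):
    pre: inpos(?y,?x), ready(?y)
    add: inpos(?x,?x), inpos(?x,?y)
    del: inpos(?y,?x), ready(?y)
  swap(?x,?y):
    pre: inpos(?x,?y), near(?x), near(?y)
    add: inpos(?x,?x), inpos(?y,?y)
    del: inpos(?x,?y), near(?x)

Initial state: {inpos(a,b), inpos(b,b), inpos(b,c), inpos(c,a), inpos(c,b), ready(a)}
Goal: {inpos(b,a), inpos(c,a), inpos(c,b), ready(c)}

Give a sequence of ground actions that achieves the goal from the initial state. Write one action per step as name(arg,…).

bind(b,c); grab(c); drop(b,a)

1. bind(b,c)  →  {inpos(a,b), inpos(b,c), inpos(c,a), inpos(c,b), near(c), ready(a)}
2. grab(c)  →  {inpos(a,b), inpos(b,c), inpos(c,a), inpos(c,b), inpos(c,c), ready(a), ready(c)}
3. drop(b,a)  →  {inpos(b,a), inpos(b,b), inpos(b,c), inpos(c,a), inpos(c,b), inpos(c,c), ready(c)}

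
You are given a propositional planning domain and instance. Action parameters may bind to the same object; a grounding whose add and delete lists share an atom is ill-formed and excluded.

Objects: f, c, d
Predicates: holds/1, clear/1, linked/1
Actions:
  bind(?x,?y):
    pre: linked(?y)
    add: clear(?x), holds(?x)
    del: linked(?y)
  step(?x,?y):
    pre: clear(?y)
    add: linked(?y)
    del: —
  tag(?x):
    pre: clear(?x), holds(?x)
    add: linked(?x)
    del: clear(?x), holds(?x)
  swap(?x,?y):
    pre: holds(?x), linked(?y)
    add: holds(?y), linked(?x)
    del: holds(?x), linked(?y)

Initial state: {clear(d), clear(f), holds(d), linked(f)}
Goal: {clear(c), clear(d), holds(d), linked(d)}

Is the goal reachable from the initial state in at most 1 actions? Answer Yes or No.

1. bind(c,f)  →  {clear(c), clear(d), clear(f), holds(c), holds(d)}
2. step(f,d)  →  {clear(c), clear(d), clear(f), holds(c), holds(d), linked(d)}
optimal plan length = 2; 2 > 1

No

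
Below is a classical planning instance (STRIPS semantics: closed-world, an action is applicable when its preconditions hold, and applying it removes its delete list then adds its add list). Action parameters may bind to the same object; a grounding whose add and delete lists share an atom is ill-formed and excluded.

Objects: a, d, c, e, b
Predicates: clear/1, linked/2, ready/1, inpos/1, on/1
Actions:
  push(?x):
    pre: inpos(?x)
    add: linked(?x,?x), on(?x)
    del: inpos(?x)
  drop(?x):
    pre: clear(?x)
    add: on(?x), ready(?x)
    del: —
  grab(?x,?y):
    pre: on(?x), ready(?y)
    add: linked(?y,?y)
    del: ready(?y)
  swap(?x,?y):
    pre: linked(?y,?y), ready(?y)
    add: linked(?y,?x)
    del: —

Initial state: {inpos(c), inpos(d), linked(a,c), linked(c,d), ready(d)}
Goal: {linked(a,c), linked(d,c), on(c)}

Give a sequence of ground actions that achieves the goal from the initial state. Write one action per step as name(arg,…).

push(d); push(c); swap(c,d)

1. push(d)  →  {inpos(c), linked(a,c), linked(c,d), linked(d,d), on(d), ready(d)}
2. push(c)  →  {linked(a,c), linked(c,c), linked(c,d), linked(d,d), on(c), on(d), ready(d)}
3. swap(c,d)  →  {linked(a,c), linked(c,c), linked(c,d), linked(d,c), linked(d,d), on(c), on(d), ready(d)}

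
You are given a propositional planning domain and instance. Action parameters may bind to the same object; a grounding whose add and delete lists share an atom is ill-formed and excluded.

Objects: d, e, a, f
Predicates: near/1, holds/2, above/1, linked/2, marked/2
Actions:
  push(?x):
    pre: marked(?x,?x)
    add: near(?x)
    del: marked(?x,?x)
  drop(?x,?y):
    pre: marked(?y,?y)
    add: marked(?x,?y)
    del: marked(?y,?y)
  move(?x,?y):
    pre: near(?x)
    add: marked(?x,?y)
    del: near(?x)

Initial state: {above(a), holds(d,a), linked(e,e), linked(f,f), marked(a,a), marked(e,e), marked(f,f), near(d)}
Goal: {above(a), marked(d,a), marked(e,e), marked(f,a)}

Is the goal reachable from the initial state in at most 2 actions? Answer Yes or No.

1. drop(f,a)  →  {above(a), holds(d,a), linked(e,e), linked(f,f), marked(e,e), marked(f,a), marked(f,f), near(d)}
2. move(d,a)  →  {above(a), holds(d,a), linked(e,e), linked(f,f), marked(d,a), marked(e,e), marked(f,a), marked(f,f)}
optimal plan length = 2; 2 ≤ 2

Yes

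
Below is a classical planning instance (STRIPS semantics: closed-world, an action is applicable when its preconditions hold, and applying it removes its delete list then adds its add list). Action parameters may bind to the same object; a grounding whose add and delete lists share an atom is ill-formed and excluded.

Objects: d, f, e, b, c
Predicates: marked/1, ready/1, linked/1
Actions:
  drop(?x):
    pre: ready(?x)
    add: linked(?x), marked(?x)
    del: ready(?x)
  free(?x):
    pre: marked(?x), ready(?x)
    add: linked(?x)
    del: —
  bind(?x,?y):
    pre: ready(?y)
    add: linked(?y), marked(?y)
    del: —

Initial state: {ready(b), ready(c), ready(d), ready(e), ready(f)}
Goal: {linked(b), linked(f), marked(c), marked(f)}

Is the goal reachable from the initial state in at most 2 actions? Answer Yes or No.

No

1. drop(f)  →  {linked(f), marked(f), ready(b), ready(c), ready(d), ready(e)}
2. drop(b)  →  {linked(b), linked(f), marked(b), marked(f), ready(c), ready(d), ready(e)}
3. drop(c)  →  {linked(b), linked(c), linked(f), marked(b), marked(c), marked(f), ready(d), ready(e)}
optimal plan length = 3; 3 > 2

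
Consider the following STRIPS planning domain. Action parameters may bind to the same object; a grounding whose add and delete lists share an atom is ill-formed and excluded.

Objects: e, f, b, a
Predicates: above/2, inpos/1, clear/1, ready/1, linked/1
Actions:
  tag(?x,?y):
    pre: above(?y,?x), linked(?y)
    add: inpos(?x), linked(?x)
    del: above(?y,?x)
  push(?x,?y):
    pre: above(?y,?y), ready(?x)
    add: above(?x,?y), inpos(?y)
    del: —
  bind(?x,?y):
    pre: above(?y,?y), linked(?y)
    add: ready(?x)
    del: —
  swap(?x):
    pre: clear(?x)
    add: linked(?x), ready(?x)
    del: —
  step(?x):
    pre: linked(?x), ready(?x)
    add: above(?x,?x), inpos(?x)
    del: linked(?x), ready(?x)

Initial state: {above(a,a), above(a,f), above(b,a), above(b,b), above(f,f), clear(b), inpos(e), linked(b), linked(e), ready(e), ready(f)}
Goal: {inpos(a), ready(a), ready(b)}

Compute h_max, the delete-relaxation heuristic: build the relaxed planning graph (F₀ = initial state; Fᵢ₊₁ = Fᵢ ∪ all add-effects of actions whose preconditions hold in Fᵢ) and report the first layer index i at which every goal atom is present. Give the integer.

F0 = init (11 atoms)
F1 = F0 ∪ {above(e,a), above(e,b), above(e,e), above(e,f), above(f,a), above(f,b), inpos(a), inpos(b), inpos(f), linked(a), ready(a), ready(b)}  (23 atoms)
goal ⊆ F1  ⇒  h_max = 1

1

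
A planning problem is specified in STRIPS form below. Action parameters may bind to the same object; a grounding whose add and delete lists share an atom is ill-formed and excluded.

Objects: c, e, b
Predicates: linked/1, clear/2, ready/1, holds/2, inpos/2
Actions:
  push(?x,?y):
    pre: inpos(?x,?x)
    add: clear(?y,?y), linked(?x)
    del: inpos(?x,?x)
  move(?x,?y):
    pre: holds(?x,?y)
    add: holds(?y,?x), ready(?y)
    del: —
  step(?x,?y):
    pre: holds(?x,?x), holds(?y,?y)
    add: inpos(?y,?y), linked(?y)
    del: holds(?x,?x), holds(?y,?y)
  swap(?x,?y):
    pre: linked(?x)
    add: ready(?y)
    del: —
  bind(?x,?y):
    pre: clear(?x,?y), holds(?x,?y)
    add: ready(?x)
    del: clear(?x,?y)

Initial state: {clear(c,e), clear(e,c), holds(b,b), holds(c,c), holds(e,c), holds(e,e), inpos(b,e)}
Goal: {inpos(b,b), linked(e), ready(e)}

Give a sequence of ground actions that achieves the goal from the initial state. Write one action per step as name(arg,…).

1. move(e,e)  →  {clear(c,e), clear(e,c), holds(b,b), holds(c,c), holds(e,c), holds(e,e), inpos(b,e), ready(e)}
2. step(c,e)  →  {clear(c,e), clear(e,c), holds(b,b), holds(e,c), inpos(b,e), inpos(e,e), linked(e), ready(e)}
3. step(b,b)  →  {clear(c,e), clear(e,c), holds(e,c), inpos(b,b), inpos(b,e), inpos(e,e), linked(b), linked(e), ready(e)}

move(e,e); step(c,e); step(b,b)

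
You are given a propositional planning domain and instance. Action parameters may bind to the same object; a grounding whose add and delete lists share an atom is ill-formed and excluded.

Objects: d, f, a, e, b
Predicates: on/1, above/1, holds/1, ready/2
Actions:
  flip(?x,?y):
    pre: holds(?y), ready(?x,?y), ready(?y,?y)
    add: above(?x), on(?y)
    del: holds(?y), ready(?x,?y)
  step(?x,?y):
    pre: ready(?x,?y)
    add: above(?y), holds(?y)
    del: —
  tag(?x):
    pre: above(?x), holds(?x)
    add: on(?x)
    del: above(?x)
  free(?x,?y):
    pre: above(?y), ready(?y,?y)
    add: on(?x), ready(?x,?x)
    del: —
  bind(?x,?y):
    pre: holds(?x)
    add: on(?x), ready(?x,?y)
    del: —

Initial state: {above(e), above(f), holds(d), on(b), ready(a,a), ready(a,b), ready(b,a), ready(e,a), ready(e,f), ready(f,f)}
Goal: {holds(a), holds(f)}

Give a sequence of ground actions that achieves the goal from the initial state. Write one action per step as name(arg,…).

1. step(f,f)  →  {above(e), above(f), holds(d), holds(f), on(b), ready(a,a), ready(a,b), ready(b,a), ready(e,a), ready(e,f), ready(f,f)}
2. step(a,a)  →  {above(a), above(e), above(f), holds(a), holds(d), holds(f), on(b), ready(a,a), ready(a,b), ready(b,a), ready(e,a), ready(e,f), ready(f,f)}

step(f,f); step(a,a)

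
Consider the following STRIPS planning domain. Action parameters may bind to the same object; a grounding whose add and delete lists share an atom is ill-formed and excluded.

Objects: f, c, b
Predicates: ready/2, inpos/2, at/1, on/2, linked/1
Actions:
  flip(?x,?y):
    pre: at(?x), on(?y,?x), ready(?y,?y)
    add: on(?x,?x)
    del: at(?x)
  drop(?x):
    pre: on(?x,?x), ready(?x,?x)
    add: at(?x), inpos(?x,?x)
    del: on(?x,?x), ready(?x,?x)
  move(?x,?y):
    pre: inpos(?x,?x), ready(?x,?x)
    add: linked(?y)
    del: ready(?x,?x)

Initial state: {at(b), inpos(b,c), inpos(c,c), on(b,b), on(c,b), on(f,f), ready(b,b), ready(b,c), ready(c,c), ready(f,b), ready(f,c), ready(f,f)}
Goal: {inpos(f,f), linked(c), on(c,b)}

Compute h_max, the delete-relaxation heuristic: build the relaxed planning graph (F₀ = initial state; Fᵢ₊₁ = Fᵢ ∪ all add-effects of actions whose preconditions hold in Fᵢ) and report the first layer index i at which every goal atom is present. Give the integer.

F0 = init (12 atoms)
F1 = F0 ∪ {at(f), inpos(b,b), inpos(f,f), linked(b), linked(c), linked(f)}  (18 atoms)
goal ⊆ F1  ⇒  h_max = 1

1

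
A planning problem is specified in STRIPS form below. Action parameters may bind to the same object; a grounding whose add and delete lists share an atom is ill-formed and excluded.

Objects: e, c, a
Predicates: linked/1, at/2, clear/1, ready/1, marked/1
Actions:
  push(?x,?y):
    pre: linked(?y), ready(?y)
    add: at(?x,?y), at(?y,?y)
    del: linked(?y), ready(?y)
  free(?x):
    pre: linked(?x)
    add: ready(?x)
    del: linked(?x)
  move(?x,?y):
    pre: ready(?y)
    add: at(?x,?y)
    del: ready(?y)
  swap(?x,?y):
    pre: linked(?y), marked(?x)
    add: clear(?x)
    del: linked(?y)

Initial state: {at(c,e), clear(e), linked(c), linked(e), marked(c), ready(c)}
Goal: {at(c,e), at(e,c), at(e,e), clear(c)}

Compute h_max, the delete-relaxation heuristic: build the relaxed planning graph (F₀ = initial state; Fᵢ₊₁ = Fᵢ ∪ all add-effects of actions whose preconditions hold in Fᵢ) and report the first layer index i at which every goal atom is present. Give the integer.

F0 = init (6 atoms)
F1 = F0 ∪ {at(a,c), at(c,c), at(e,c), clear(c), ready(e)}  (11 atoms)
F2 = F1 ∪ {at(a,e), at(e,e)}  (13 atoms)
goal ⊆ F2  ⇒  h_max = 2

2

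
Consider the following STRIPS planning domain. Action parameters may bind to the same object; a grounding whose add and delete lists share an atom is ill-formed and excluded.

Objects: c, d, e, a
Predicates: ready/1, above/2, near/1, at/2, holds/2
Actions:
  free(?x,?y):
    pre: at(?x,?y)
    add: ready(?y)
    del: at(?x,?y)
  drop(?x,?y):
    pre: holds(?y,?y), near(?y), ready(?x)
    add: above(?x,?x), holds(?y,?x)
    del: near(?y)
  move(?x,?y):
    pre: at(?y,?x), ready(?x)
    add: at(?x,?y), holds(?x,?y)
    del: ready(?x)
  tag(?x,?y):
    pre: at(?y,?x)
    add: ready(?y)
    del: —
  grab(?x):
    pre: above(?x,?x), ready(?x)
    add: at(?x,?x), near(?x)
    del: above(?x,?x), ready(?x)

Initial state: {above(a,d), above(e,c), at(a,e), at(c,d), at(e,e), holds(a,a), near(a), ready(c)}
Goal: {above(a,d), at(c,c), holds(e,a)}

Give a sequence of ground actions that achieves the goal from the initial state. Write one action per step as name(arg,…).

free(e,e); drop(c,a); move(e,a); grab(c)

1. free(e,e)  →  {above(a,d), above(e,c), at(a,e), at(c,d), holds(a,a), near(a), ready(c), ready(e)}
2. drop(c,a)  →  {above(a,d), above(c,c), above(e,c), at(a,e), at(c,d), holds(a,a), holds(a,c), ready(c), ready(e)}
3. move(e,a)  →  {above(a,d), above(c,c), above(e,c), at(a,e), at(c,d), at(e,a), holds(a,a), holds(a,c), holds(e,a), ready(c)}
4. grab(c)  →  {above(a,d), above(e,c), at(a,e), at(c,c), at(c,d), at(e,a), holds(a,a), holds(a,c), holds(e,a), near(c)}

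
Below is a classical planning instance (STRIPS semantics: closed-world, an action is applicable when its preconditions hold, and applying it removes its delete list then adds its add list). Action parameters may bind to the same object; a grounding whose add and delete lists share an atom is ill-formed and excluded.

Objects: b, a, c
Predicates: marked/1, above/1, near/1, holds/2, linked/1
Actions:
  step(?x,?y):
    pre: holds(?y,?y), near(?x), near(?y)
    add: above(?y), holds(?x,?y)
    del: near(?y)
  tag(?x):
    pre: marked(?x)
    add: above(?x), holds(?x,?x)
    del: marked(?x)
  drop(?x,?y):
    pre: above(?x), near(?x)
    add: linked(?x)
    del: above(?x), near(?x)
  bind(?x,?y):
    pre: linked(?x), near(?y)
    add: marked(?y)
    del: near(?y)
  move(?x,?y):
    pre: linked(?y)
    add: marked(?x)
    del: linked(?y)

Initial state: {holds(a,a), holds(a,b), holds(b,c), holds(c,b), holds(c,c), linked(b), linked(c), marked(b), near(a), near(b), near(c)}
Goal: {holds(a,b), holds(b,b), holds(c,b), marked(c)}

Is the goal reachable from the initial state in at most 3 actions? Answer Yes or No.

1. tag(b)  →  {above(b), holds(a,a), holds(a,b), holds(b,b), holds(b,c), holds(c,b), holds(c,c), linked(b), linked(c), near(a), near(b), near(c)}
2. bind(b,c)  →  {above(b), holds(a,a), holds(a,b), holds(b,b), holds(b,c), holds(c,b), holds(c,c), linked(b), linked(c), marked(c), near(a), near(b)}
optimal plan length = 2; 2 ≤ 3

Yes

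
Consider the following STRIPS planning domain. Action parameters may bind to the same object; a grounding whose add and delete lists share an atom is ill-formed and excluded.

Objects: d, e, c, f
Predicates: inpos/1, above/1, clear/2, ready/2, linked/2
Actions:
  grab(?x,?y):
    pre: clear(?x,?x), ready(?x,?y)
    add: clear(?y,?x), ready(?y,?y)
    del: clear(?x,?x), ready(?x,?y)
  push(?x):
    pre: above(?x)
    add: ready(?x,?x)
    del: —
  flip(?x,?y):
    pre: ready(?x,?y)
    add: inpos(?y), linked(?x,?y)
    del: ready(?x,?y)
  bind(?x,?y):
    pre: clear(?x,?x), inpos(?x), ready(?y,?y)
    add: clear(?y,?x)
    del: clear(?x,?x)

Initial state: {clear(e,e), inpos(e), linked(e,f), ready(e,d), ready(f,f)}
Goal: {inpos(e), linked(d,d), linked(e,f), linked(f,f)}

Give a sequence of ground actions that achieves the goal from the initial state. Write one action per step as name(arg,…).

1. grab(e,d)  →  {clear(d,e), inpos(e), linked(e,f), ready(d,d), ready(f,f)}
2. flip(d,d)  →  {clear(d,e), inpos(d), inpos(e), linked(d,d), linked(e,f), ready(f,f)}
3. flip(f,f)  →  {clear(d,e), inpos(d), inpos(e), inpos(f), linked(d,d), linked(e,f), linked(f,f)}

grab(e,d); flip(d,d); flip(f,f)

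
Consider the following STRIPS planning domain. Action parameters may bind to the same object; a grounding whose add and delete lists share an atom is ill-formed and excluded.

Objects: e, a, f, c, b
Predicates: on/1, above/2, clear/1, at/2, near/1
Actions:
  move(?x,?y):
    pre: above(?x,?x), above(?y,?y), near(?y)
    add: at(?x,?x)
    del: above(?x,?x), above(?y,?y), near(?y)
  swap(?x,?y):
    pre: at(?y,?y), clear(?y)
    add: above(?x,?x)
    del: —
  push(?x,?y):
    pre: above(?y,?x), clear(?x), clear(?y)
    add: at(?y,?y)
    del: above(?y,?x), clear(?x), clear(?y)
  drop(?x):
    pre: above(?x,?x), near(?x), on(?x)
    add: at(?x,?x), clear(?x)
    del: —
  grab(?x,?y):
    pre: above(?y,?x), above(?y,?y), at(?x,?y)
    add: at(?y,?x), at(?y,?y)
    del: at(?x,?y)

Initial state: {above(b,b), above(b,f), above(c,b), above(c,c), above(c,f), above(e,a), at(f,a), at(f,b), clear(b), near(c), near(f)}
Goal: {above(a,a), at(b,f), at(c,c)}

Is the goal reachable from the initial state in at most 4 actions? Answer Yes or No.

1. move(c,c)  →  {above(b,b), above(b,f), above(c,b), above(c,f), above(e,a), at(c,c), at(f,a), at(f,b), clear(b), near(f)}
2. grab(f,b)  →  {above(b,b), above(b,f), above(c,b), above(c,f), above(e,a), at(b,b), at(b,f), at(c,c), at(f,a), clear(b), near(f)}
3. swap(a,b)  →  {above(a,a), above(b,b), above(b,f), above(c,b), above(c,f), above(e,a), at(b,b), at(b,f), at(c,c), at(f,a), clear(b), near(f)}
optimal plan length = 3; 3 ≤ 4

Yes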